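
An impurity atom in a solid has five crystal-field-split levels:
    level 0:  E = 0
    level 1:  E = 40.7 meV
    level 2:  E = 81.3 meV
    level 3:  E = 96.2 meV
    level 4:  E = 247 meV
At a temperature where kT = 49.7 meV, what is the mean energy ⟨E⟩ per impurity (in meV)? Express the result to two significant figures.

Eᵢ/kT = 0, 0.8189, 1.636, 1.936, 4.970.
Z = Σ e^(−Eᵢ/kT) = e^(−0) + e^(−0.8189) + e^(−1.636) + e^(−1.936) + e^(−4.970) = 1.000 + 0.4409 + 0.1948 + 0.1443 + 0.006943 = 1.787.
⟨E⟩ = Σ Eᵢ e^(−Eᵢ/kT) / Z = (0·1.000 + 40.7·0.4409 + 81.3·0.1948 + 96.2·0.1443 + 247·0.006943) / 1.787 = 28 meV.

28 meV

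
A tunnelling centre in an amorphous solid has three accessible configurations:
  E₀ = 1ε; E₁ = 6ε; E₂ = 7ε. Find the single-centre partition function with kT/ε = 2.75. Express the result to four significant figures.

Eᵢ/kT = 0.363636, 2.18182, 2.54545.
Z = Σ e^(−Eᵢ/kT) = e^(−0.363636) + e^(−2.18182) + e^(−2.54545) = 0.695144 + 0.112836 + 0.0784377 = 0.886418.

Z = 0.8864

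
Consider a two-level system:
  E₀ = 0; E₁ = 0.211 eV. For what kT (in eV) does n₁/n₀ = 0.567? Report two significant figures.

n₁/n₀ = exp[−(E₁−E₀)/kT] = 0.567.
⇒ (E₁−E₀)/kT = ln(1/0.567) = ln(1.764) = 0.5676.
kT = 0.211 eV / 0.5676 = 0.37 eV.

0.37 eV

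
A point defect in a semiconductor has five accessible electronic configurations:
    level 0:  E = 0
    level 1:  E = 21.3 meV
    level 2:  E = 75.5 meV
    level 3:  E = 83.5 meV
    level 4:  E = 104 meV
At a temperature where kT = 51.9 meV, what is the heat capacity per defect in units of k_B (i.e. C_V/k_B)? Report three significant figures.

Eᵢ/kT = 0, 0.41040, 1.4547, 1.6089, 2.0039.
Z = Σ e^(−Eᵢ/kT) = e^(−0) + e^(−0.41040) + e^(−1.4547) + e^(−1.6089) + e^(−2.0039) = 1.0000 + 0.66338 + 0.23347 + 0.20011 + 0.13481 = 2.2318.
⟨E⟩ = 27.998 meV, ⟨E²⟩ = 2009.6 meV².
C_V/k_B = (⟨E²⟩ − ⟨E⟩²)/(kT)² = (2009.6 − 783.89)/2693.6 = 0.455.

0.455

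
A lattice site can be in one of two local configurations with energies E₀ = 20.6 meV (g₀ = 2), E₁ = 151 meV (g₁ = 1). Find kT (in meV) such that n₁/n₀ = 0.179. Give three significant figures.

127 meV

n₁/n₀ = (g₁/g₀) exp[−(E₁−E₀)/kT] = 0.179.
⇒ (E₁−E₀)/kT = ln((1/2)/0.179) = ln(2.7933) = 1.0272.
kT = 130.4 meV / 1.0272 = 127 meV.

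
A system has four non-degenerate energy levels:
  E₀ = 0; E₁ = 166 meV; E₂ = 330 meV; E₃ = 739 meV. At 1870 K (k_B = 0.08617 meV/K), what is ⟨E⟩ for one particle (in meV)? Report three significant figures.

k_BT = 0.08617 × 1870 K = 161.14 meV.
Eᵢ/kT = 0, 1.0302, 2.0479, 4.5861.
Z = Σ e^(−Eᵢ/kT) = e^(−0) + e^(−1.0302) + e^(−2.0479) + e^(−4.5861) = 1.0000 + 0.35694 + 0.12901 + 0.010193 = 1.4961.
⟨E⟩ = Σ Eᵢ e^(−Eᵢ/kT) / Z = (0·1.0000 + 166·0.35694 + 330·0.12901 + 739·0.010193) / 1.4961 = 73.1 meV.

73.1 meV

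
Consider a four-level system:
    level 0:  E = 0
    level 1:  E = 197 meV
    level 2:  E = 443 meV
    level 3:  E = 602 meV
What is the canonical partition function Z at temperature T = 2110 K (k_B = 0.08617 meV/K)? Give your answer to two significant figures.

Z = 1.5

k_BT = 0.08617 × 2110 K = 181.8 meV.
Eᵢ/kT = 0, 1.084, 2.437, 3.311.
Z = Σ e^(−Eᵢ/kT) = e^(−0) + e^(−1.084) + e^(−2.437) + e^(−3.311) = 1.000 + 0.3382 + 0.08742 + 0.03648 = 1.462.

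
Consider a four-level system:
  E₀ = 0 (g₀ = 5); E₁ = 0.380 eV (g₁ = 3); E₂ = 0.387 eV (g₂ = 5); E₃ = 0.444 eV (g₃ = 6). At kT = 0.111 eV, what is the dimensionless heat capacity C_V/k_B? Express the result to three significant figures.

Eᵢ/kT = 0, 3.4234, 3.4865, 4.0000.
Z = Σ gᵢe^(−Eᵢ/kT) = 5·e^(−0) + 3·e^(−3.4234) + 5·e^(−3.4865) + 6·e^(−4.0000) = 5.0000 + 0.097804 + 0.15304 + 0.10989 = 5.3607.
⟨E⟩ = 0.027083 eV, ⟨E²⟩ = 0.010951 eV².
C_V/k_B = (⟨E²⟩ − ⟨E⟩²)/(kT)² = (0.010951 − 0.00073349)/0.012321 = 0.829.

0.829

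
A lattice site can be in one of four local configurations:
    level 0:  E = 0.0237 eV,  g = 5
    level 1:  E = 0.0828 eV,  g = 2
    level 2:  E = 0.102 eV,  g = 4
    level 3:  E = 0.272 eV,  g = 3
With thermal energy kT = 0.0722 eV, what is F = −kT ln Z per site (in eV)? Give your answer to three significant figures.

-0.120 eV

Eᵢ/kT = 0.32825, 1.1468, 1.4127, 3.7673.
Z = Σ gᵢe^(−Eᵢ/kT) = 5·e^(−0.32825) + 2·e^(−1.1468) + 4·e^(−1.4127) + 3·e^(−3.7673) = 3.6009 + 0.63530 + 0.97394 + 0.069343 = 5.2795.
F = −kT ln Z = −0.0722 × ln(5.2795) = −0.0722 × 1.6638 = -0.120 eV.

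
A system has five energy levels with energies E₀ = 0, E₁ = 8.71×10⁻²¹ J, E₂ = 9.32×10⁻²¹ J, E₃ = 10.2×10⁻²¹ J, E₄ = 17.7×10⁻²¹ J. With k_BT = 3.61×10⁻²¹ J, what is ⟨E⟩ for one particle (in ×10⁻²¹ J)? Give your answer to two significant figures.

1.8 ×10⁻²¹ J

Eᵢ/kT = 0, 2.413, 2.582, 2.825, 4.903.
Z = Σ e^(−Eᵢ/kT) = e^(−0) + e^(−2.413) + e^(−2.582) + e^(−2.825) + e^(−4.903) = 1.000 + 0.08955 + 0.07562 + 0.05931 + 0.007424 = 1.232.
⟨E⟩ = Σ Eᵢ e^(−Eᵢ/kT) / Z = (0·1.000 + 8.71·0.08955 + 9.32·0.07562 + 10.2·0.05931 + 17.7·0.007424) / 1.232 = 1.8 ×10⁻²¹ J.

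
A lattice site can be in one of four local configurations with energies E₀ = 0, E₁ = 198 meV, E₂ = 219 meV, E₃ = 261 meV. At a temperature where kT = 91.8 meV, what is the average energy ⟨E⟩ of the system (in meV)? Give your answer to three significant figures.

46.0 meV

Eᵢ/kT = 0, 2.1569, 2.3856, 2.8431.
Z = Σ e^(−Eᵢ/kT) = e^(−0) + e^(−2.1569) + e^(−2.3856) + e^(−2.8431) = 1.0000 + 0.11568 + 0.092034 + 0.058245 = 1.2660.
⟨E⟩ = Σ Eᵢ e^(−Eᵢ/kT) / Z = (0·1.0000 + 198·0.11568 + 219·0.092034 + 261·0.058245) / 1.2660 = 46.0 meV.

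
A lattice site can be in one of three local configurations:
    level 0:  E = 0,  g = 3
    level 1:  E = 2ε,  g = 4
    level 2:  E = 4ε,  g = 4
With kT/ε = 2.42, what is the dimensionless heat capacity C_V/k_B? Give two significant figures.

0.35

Eᵢ/kT = 0, 0.8264, 1.653.
Z = Σ gᵢe^(−Eᵢ/kT) = 3·e^(−0) + 4·e^(−0.8264) + 4·e^(−1.653) = 3.000 + 1.750 + 0.7659 = 5.516.
⟨E⟩ = 1.190 ε, ⟨E²⟩ = 3.491 ε².
C_V/k_B = (⟨E²⟩ − ⟨E⟩²)/(kT)² = (3.491 − 1.416)/5.856 = 0.35.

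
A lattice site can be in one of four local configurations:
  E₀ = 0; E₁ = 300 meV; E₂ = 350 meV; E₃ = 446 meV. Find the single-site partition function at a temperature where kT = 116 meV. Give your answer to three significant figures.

Eᵢ/kT = 0, 2.5862, 3.0172, 3.8448.
Z = Σ e^(−Eᵢ/kT) = e^(−0) + e^(−2.5862) + e^(−3.0172) + e^(−3.8448) = 1.0000 + 0.075306 + 0.048938 + 0.021391 = 1.1456.

Z = 1.15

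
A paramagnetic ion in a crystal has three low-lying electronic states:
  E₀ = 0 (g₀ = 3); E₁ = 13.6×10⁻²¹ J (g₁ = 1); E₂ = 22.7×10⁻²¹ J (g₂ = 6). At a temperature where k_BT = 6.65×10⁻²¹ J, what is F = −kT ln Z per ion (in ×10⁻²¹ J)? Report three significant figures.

-7.99 ×10⁻²¹ J

Eᵢ/kT = 0, 2.0451, 3.4135.
Z = Σ gᵢe^(−Eᵢ/kT) = 3·e^(−0) + 1·e^(−2.0451) + 6·e^(−3.4135) = 3.0000 + 0.12937 + 0.19755 = 3.3269.
F = −kT ln Z = −6.65 × ln(3.3269) = −6.65 × 1.2020 = -7.99 ×10⁻²¹ J.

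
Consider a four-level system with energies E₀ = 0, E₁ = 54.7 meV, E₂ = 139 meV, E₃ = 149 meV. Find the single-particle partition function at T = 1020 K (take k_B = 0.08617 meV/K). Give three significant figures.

k_BT = 0.08617 × 1020 K = 87.893 meV.
Eᵢ/kT = 0, 0.62235, 1.5815, 1.6952.
Z = Σ e^(−Eᵢ/kT) = e^(−0) + e^(−0.62235) + e^(−1.5815) + e^(−1.6952) = 1.0000 + 0.53668 + 0.20567 + 0.18356 = 1.9259.

Z = 1.93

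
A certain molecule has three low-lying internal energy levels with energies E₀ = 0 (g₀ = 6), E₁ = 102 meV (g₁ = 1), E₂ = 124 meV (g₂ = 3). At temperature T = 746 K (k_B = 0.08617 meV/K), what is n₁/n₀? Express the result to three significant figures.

0.0341

k_BT = 0.08617 × 746 K = 64.283 meV.
n₁/n₀ = (g₁/g₀) exp[−(E₁−E₀)/kT] = (1/6) × exp(−(102 meV)/(64.283 meV)) = (1/6) × exp(-1.5867) = 0.0341.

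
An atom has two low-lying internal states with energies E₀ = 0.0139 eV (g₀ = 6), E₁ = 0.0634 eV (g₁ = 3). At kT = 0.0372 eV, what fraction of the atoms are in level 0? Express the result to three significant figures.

0.883

Eᵢ/kT = 0.37366, 1.7043.
Z = Σ gᵢe^(−Eᵢ/kT) = 6·e^(−0.37366) + 3·e^(−1.7043) = 4.1293 + 0.54570 = 4.6750.
P₀ = g₀ e^(−E₀/kT) / Z = 4.1293/4.6750 = 0.883.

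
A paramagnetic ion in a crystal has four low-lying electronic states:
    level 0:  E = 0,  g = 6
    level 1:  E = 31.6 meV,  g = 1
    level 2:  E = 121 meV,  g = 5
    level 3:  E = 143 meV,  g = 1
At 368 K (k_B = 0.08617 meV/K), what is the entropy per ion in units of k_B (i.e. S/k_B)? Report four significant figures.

1.999

k_BT = 0.08617 × 368 K = 31.7106 meV.
Eᵢ/kT = 0, 0.996512, 3.81576, 4.50953.
Z = Σ gᵢe^(−Eᵢ/kT) = 6·e^(−0) + 1·e^(−0.996512) + 5·e^(−3.81576) + 1·e^(−4.50953) = 6.00000 + 0.369165 + 0.110105 + 0.0110036 = 6.49027.
⟨E⟩ = Σ EᵢPᵢ = 4.09256 meV.
S/k_B = ln Z + ⟨E⟩/kT = ln(6.49027) + 4.09256/31.7106 = 1.87030 + 0.129060 = 1.999.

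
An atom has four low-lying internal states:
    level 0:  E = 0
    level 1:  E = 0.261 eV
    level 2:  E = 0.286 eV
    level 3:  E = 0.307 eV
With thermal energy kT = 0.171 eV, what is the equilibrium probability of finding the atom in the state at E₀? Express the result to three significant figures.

Eᵢ/kT = 0, 1.5263, 1.6725, 1.7953.
Z = Σ e^(−Eᵢ/kT) = e^(−0) + e^(−1.5263) + e^(−1.6725) + e^(−1.7953) = 1.0000 + 0.21734 + 0.18778 + 0.16608 = 1.5712.
P₀ = e^(−E₀/kT) / Z = 1.0000/1.5712 = 0.636.

0.636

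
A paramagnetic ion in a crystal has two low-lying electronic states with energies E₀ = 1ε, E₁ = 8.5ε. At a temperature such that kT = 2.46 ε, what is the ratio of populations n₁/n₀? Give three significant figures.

n₁/n₀ = exp[−(E₁−E₀)/kT] = exp(−(7.5ε)/(2.46ε)) = exp(-3.0488) = 0.0474.

0.0474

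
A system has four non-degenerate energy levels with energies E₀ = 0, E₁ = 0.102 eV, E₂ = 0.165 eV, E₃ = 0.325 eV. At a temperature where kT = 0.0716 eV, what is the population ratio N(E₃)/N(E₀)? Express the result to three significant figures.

0.0107

n₃/n₀ = exp[−(E₃−E₀)/kT] = exp(−(0.325 eV)/(0.0716 eV)) = exp(-4.5391) = 0.0107.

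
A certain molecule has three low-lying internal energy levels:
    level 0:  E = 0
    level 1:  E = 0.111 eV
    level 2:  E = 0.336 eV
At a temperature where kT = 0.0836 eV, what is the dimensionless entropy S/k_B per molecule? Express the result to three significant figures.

0.580

Eᵢ/kT = 0, 1.3278, 4.0191.
Z = Σ e^(−Eᵢ/kT) = e^(−0) + e^(−1.3278) + e^(−4.0191) = 1.0000 + 0.26506 + 0.017969 = 1.2830.
⟨E⟩ = Σ EᵢPᵢ = 0.027638 eV.
S/k_B = ln Z + ⟨E⟩/kT = ln(1.2830) + 0.027638/0.0836 = 0.24920 + 0.33060 = 0.580.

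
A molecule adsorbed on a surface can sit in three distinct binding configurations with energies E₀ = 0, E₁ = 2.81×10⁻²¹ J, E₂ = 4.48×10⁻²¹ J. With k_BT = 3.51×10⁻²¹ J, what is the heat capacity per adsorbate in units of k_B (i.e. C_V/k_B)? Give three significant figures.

Eᵢ/kT = 0, 0.80057, 1.2764.
Z = Σ e^(−Eᵢ/kT) = e^(−0) + e^(−0.80057) + e^(−1.2764) = 1.0000 + 0.44907 + 0.27904 = 1.7281.
⟨E⟩ = 1.4536, ⟨E²⟩ = 5.2927.
C_V/k_B = (⟨E²⟩ − ⟨E⟩²)/(kT)² = (5.2927 − 2.1130)/12.320 = 0.258.

0.258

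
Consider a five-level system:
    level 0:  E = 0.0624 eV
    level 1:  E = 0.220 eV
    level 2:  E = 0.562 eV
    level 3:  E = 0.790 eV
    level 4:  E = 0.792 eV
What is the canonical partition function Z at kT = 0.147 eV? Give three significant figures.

Eᵢ/kT = 0.42449, 1.4966, 3.8231, 5.3741, 5.3878.
Z = Σ e^(−Eᵢ/kT) = e^(−0.42449) + e^(−1.4966) + e^(−3.8231) + e^(−5.3741) + e^(−5.3878) = 0.65410 + 0.22389 + 0.021860 + 0.0046351 + 0.0045720 = 0.90906.

Z = 0.909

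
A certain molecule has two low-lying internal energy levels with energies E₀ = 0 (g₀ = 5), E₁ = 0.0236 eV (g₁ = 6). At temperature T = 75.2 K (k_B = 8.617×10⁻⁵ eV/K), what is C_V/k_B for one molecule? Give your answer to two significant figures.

0.39

k_BT = 8.617×10⁻⁵ × 75.2 K = 0.006480 eV.
Eᵢ/kT = 0, 3.642.
Z = Σ gᵢe^(−Eᵢ/kT) = 5·e^(−0) + 6·e^(−3.642) = 5.000 + 0.1572 = 5.157.
⟨E⟩ = 0.0007194 eV, ⟨E²⟩ = 0.00001698 eV².
C_V/k_B = (⟨E²⟩ − ⟨E⟩²)/(kT)² = (0.00001698 − 0.0000005175)/0.00004199 = 0.39.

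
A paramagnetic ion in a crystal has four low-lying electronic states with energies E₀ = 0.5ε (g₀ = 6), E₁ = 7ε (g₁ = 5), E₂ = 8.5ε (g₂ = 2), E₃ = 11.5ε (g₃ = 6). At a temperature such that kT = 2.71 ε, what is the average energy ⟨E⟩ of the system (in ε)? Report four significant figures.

Eᵢ/kT = 0.184502, 2.58303, 3.13653, 4.24354.
Z = Σ gᵢe^(−Eᵢ/kT) = 6·e^(−0.184502) + 5·e^(−2.58303) + 2·e^(−3.13653) + 6·e^(−4.24354) = 4.98911 + 0.377724 + 0.0868665 + 0.0861401 = 5.53984.
⟨E⟩ = Σ Eᵢ gᵢe^(−Eᵢ/kT) / Z = (0.5·4.98911 + 7·0.377724 + 8.5·0.0868665 + 11.5·0.0861401) / 5.53984 = 1.240 ε.

1.240 ε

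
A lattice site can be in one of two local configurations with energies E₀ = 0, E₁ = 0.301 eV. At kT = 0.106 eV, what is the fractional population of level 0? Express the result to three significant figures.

Eᵢ/kT = 0, 2.8396.
Z = Σ e^(−Eᵢ/kT) = e^(−0) + e^(−2.8396) = 1.0000 + 0.058449 = 1.0584.
P₀ = e^(−E₀/kT) / Z = 1.0000/1.0584 = 0.945.

0.945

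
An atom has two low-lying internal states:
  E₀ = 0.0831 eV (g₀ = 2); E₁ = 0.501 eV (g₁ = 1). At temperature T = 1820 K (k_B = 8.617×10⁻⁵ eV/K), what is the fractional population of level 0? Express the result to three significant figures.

k_BT = 8.617×10⁻⁵ × 1820 K = 0.15683 eV.
Eᵢ/kT = 0.52987, 3.1945.
Z = Σ gᵢe^(−Eᵢ/kT) = 2·e^(−0.52987) + 1·e^(−3.1945) = 1.1774 + 0.040987 = 1.2184.
P₀ = g₀ e^(−E₀/kT) / Z = 1.1774/1.2184 = 0.966.

0.966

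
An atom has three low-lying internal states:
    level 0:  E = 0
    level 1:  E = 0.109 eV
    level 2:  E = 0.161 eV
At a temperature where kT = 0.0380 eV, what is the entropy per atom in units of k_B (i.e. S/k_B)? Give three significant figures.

0.278

Eᵢ/kT = 0, 2.8684, 4.2368.
Z = Σ e^(−Eᵢ/kT) = e^(−0) + e^(−2.8684) + e^(−4.2368) = 1.0000 + 0.056790 + 0.014454 = 1.0712.
⟨E⟩ = Σ EᵢPᵢ = 0.0079511 eV.
S/k_B = ln Z + ⟨E⟩/kT = ln(1.0712) + 0.0079511/0.0380 = 0.068780 + 0.20924 = 0.278.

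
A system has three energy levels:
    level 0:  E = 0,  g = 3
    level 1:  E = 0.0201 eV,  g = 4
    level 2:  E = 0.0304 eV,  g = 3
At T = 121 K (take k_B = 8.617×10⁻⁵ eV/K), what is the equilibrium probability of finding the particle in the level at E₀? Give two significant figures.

0.80

k_BT = 8.617×10⁻⁵ × 121 K = 0.01043 eV.
Eᵢ/kT = 0, 1.927, 2.915.
Z = Σ gᵢe^(−Eᵢ/kT) = 3·e^(−0) + 4·e^(−1.927) + 3·e^(−2.915) = 3.000 + 0.5823 + 0.1626 = 3.745.
P₀ = g₀ e^(−E₀/kT) / Z = 3.000/3.745 = 0.80.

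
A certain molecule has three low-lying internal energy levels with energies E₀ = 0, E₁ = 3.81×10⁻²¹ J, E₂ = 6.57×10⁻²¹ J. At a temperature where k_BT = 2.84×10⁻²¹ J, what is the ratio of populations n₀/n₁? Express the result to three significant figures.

n₀/n₁ = exp[−(E₀−E₁)/kT] = exp(−(-3.81 ×10⁻²¹ J)/(2.84 ×10⁻²¹ J)) = exp(1.3415) = 3.82.

3.82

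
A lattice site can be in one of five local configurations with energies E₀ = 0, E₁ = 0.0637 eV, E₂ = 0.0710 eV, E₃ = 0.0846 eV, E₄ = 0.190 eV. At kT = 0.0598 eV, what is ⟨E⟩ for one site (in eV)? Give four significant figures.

0.03727 eV

Eᵢ/kT = 0, 1.06522, 1.18729, 1.41472, 3.17726.
Z = Σ e^(−Eᵢ/kT) = e^(−0) + e^(−1.06522) + e^(−1.18729) + e^(−1.41472) + e^(−3.17726) = 1.00000 + 0.344652 + 0.305047 + 0.242994 + 0.0416998 = 1.93439.
⟨E⟩ = Σ Eᵢ e^(−Eᵢ/kT) / Z = (0·1.00000 + 0.0637·0.344652 + 0.0710·0.305047 + 0.0846·0.242994 + 0.190·0.0416998) / 1.93439 = 0.03727 eV.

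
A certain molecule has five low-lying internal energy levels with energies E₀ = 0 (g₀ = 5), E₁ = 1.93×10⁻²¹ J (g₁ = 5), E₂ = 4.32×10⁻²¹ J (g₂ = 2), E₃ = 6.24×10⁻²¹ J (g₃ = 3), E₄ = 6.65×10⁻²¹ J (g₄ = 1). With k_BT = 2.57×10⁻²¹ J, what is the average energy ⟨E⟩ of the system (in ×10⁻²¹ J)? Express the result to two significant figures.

1.0 ×10⁻²¹ J

Eᵢ/kT = 0, 0.7510, 1.681, 2.428, 2.588.
Z = Σ gᵢe^(−Eᵢ/kT) = 5·e^(−0) + 5·e^(−0.7510) + 2·e^(−1.681) + 3·e^(−2.428) + 1·e^(−2.588) = 5.000 + 2.359 + 0.3724 + 0.2646 + 0.07517 = 8.071.
⟨E⟩ = Σ Eᵢ gᵢe^(−Eᵢ/kT) / Z = (0·5.000 + 1.93·2.359 + 4.32·0.3724 + 6.24·0.2646 + 6.65·0.07517) / 8.071 = 1.0 ×10⁻²¹ J.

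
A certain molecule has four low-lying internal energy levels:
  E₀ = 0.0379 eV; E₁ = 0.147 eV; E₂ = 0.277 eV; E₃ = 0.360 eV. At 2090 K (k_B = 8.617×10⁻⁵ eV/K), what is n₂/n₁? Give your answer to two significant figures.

k_BT = 8.617×10⁻⁵ × 2090 K = 0.1801 eV.
n₂/n₁ = exp[−(E₂−E₁)/kT] = exp(−(0.130 eV)/(0.1801 eV)) = exp(-0.7218) = 0.49.

0.49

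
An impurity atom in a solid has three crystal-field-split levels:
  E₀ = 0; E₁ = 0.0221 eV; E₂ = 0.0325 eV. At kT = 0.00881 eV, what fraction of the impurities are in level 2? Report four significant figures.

0.02259

Eᵢ/kT = 0, 2.50851, 3.68899.
Z = Σ e^(−Eᵢ/kT) = e^(−0) + e^(−2.50851) + e^(−3.68899) = 1.00000 + 0.0813894 + 0.0249972 = 1.10639.
P₂ = e^(−E₂/kT) / Z = 0.0249972/1.10639 = 0.02259.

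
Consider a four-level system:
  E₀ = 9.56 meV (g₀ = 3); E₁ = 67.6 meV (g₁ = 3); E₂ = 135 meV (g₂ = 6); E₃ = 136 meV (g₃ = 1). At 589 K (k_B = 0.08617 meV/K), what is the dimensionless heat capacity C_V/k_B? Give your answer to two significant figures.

0.75

k_BT = 0.08617 × 589 K = 50.75 meV.
Eᵢ/kT = 0.1884, 1.332, 2.660, 2.680.
Z = Σ gᵢe^(−Eᵢ/kT) = 3·e^(−0.1884) + 3·e^(−1.332) + 6·e^(−2.660) + 1·e^(−2.680) = 2.485 + 0.7918 + 0.4197 + 0.06856 = 3.765.
⟨E⟩ = 38.05 meV, ⟨E²⟩ = 3390 meV².
C_V/k_B = (⟨E²⟩ − ⟨E⟩²)/(kT)² = (3390 − 1448)/2576 = 0.75.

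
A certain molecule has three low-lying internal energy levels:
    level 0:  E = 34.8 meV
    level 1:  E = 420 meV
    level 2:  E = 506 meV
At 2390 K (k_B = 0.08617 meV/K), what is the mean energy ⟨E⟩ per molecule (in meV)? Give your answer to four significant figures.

120.1 meV

k_BT = 0.08617 × 2390 K = 205.946 meV.
Eᵢ/kT = 0.168976, 2.03937, 2.45695.
Z = Σ e^(−Eᵢ/kT) = e^(−0.168976) + e^(−2.03937) + e^(−2.45695) = 0.844529 + 0.130111 + 0.0856959 = 1.06034.
⟨E⟩ = Σ Eᵢ e^(−Eᵢ/kT) / Z = (34.8·0.844529 + 420·0.130111 + 506·0.0856959) / 1.06034 = 120.1 meV.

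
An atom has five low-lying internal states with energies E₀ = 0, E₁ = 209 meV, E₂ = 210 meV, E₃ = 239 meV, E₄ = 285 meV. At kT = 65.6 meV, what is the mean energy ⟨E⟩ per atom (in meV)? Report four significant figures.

24.21 meV

Eᵢ/kT = 0, 3.18598, 3.20122, 3.64329, 4.34451.
Z = Σ e^(−Eᵢ/kT) = e^(−0) + e^(−3.18598) + e^(−3.20122) + e^(−3.64329) + e^(−4.34451) = 1.00000 + 0.0413377 + 0.0407125 + 0.0261661 + 0.0129779 = 1.12119.
⟨E⟩ = Σ Eᵢ e^(−Eᵢ/kT) / Z = (0·1.00000 + 209·0.0413377 + 210·0.0407125 + 239·0.0261661 + 285·0.0129779) / 1.12119 = 24.21 meV.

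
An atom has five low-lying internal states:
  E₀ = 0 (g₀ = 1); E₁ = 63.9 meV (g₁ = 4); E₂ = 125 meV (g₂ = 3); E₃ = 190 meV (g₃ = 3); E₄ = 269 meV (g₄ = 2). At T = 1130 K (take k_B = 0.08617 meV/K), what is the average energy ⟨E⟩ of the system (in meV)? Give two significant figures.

k_BT = 0.08617 × 1130 K = 97.37 meV.
Eᵢ/kT = 0, 0.6563, 1.284, 1.951, 2.763.
Z = Σ gᵢe^(−Eᵢ/kT) = 1·e^(−0) + 4·e^(−0.6563) + 3·e^(−1.284) + 3·e^(−1.951) + 2·e^(−2.763) = 1.000 + 2.075 + 0.8308 + 0.4264 + 0.1262 = 4.458.
⟨E⟩ = Σ Eᵢ gᵢe^(−Eᵢ/kT) / Z = (0·1.000 + 63.9·2.075 + 125·0.8308 + 190·0.4264 + 269·0.1262) / 4.458 = 79 meV.

79 meV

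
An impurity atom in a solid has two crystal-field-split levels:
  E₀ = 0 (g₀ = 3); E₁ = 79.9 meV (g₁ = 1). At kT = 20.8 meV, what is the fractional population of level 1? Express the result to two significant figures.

Eᵢ/kT = 0, 3.841.
Z = Σ gᵢe^(−Eᵢ/kT) = 3·e^(−0) + 1·e^(−3.841) = 3.000 + 0.02147 = 3.021.
P₁ = g₁ e^(−E₁/kT) / Z = 0.02147/3.021 = 0.0071.

0.0071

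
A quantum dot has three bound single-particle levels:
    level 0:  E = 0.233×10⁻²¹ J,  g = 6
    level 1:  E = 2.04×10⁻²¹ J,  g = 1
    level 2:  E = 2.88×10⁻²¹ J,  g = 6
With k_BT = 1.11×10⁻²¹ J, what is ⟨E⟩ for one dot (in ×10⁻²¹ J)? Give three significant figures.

0.502 ×10⁻²¹ J

Eᵢ/kT = 0.20991, 1.8378, 2.5946.
Z = Σ gᵢe^(−Eᵢ/kT) = 6·e^(−0.20991) + 1·e^(−1.8378) + 6·e^(−2.5946) = 4.8639 + 0.15917 + 0.44805 = 5.4711.
⟨E⟩ = Σ Eᵢ gᵢe^(−Eᵢ/kT) / Z = (0.233·4.8639 + 2.04·0.15917 + 2.88·0.44805) / 5.4711 = 0.502 ×10⁻²¹ J.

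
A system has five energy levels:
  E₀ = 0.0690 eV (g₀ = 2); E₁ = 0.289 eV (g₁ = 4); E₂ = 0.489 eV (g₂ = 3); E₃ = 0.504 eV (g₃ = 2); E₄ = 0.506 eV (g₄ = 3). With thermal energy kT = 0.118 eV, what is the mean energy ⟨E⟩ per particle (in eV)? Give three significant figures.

Eᵢ/kT = 0.58475, 2.4492, 4.1441, 4.2712, 4.2881.
Z = Σ gᵢe^(−Eᵢ/kT) = 2·e^(−0.58475) + 4·e^(−2.4492) + 3·e^(−4.1441) + 2·e^(−4.2712) + 3·e^(−4.2881) = 1.1145 + 0.34545 + 0.047573 + 0.027930 + 0.041193 = 1.5766.
⟨E⟩ = Σ Eᵢ gᵢe^(−Eᵢ/kT) / Z = (0.0690·1.1145 + 0.289·0.34545 + 0.489·0.047573 + 0.504·0.027930 + 0.506·0.041193) / 1.5766 = 0.149 eV.

0.149 eV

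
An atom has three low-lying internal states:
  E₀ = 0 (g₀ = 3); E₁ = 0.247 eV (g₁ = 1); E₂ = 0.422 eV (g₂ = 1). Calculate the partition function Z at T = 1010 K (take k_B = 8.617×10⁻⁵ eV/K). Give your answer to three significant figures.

Z = 3.07

k_BT = 8.617×10⁻⁵ × 1010 K = 0.087032 eV.
Eᵢ/kT = 0, 2.8380, 4.8488.
Z = Σ gᵢe^(−Eᵢ/kT) = 3·e^(−0) + 1·e^(−2.8380) + 1·e^(−4.8488) = 3.0000 + 0.058543 + 0.0078378 = 3.0664.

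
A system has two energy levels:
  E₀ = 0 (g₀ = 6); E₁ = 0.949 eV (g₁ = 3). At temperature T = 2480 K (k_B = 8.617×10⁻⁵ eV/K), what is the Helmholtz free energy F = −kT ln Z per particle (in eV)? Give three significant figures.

-0.384 eV

k_BT = 8.617×10⁻⁵ × 2480 K = 0.21370 eV.
Eᵢ/kT = 0, 4.4408.
Z = Σ gᵢe^(−Eᵢ/kT) = 6·e^(−0) + 3·e^(−4.4408) = 6.0000 + 0.035360 = 6.0354.
F = −kT ln Z = −0.21370 × ln(6.0354) = −0.21370 × 1.7976 = -0.384 eV.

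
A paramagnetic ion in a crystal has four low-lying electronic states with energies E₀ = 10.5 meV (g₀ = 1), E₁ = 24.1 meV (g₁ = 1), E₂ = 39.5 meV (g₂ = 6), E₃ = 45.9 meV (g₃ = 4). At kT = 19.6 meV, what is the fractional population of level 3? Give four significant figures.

0.1865

Eᵢ/kT = 0.535714, 1.22959, 2.01531, 2.34184.
Z = Σ gᵢe^(−Eᵢ/kT) = 1·e^(−0.535714) + 1·e^(−1.22959) + 6·e^(−2.01531) + 4·e^(−2.34184) = 0.585251 + 0.292412 + 0.799674 + 0.384602 = 2.06194.
P₃ = g₃ e^(−E₃/kT) / Z = 0.384602/2.06194 = 0.1865.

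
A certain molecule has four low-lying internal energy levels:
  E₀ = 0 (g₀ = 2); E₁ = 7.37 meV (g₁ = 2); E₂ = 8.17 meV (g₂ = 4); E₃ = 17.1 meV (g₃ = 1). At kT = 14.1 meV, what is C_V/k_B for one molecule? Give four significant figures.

0.1059

Eᵢ/kT = 0, 0.522695, 0.579433, 1.21277.
Z = Σ gᵢe^(−Eᵢ/kT) = 2·e^(−0) + 2·e^(−0.522695) + 4·e^(−0.579433) + 1·e^(−1.21277) = 2.00000 + 1.18584 + 2.24086 + 0.297372 = 5.72407.
⟨E⟩ = 5.61358 meV, ⟨E²⟩ = 52.5746 meV².
C_V/k_B = (⟨E²⟩ − ⟨E⟩²)/(kT)² = (52.5746 − 31.5123)/198.810 = 0.1059.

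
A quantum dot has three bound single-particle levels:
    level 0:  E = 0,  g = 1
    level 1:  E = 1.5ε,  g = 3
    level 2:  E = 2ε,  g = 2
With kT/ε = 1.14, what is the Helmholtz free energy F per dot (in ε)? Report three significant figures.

-0.873 ε

Eᵢ/kT = 0, 1.3158, 1.7544.
Z = Σ gᵢe^(−Eᵢ/kT) = 1·e^(−0) + 3·e^(−1.3158) + 2·e^(−1.7544) = 1.0000 + 0.80478 + 0.34602 = 2.1508.
F = −kT ln Z = −1.14 × ln(2.1508) = −1.14 × 0.76584 = -0.873 ε.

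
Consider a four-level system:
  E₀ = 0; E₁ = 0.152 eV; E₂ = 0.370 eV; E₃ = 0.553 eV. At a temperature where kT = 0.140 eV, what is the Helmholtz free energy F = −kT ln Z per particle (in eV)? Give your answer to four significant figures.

Eᵢ/kT = 0, 1.08571, 2.64286, 3.95000.
Z = Σ e^(−Eᵢ/kT) = e^(−0) + e^(−1.08571) + e^(−2.64286) + e^(−3.95000) = 1.00000 + 0.337662 + 0.0711575 + 0.0192547 = 1.42807.
F = −kT ln Z = −0.140 × ln(1.42807) = −0.140 × 0.356324 = -0.04989 eV.

-0.04989 eV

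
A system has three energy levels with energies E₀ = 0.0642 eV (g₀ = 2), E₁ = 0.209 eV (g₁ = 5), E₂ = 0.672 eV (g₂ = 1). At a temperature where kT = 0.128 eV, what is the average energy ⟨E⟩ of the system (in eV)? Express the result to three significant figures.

0.130 eV

Eᵢ/kT = 0.50156, 1.6328, 5.2500.
Z = Σ gᵢe^(−Eᵢ/kT) = 2·e^(−0.50156) + 5·e^(−1.6328) + 1·e^(−5.2500) = 1.2112 + 0.97691 + 0.0052475 = 2.1934.
⟨E⟩ = Σ Eᵢ gᵢe^(−Eᵢ/kT) / Z = (0.0642·1.2112 + 0.209·0.97691 + 0.672·0.0052475) / 2.1934 = 0.130 eV.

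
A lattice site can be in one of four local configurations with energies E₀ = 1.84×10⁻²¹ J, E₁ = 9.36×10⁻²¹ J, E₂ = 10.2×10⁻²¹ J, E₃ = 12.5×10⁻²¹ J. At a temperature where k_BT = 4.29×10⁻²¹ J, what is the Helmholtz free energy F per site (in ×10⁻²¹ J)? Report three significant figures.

0.399 ×10⁻²¹ J

Eᵢ/kT = 0.42890, 2.1818, 2.3776, 2.9138.
Z = Σ e^(−Eᵢ/kT) = e^(−0.42890) + e^(−2.1818) + e^(−2.3776) + e^(−2.9138) = 0.65123 + 0.11284 + 0.092773 + 0.054269 = 0.91111.
F = −kT ln Z = −4.29 × ln(0.91111) = −4.29 × -0.093092 = 0.399 ×10⁻²¹ J.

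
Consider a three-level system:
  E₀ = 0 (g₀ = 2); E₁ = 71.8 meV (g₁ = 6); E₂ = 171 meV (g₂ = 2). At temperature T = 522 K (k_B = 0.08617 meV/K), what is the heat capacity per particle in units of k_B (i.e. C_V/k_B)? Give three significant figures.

k_BT = 0.08617 × 522 K = 44.981 meV.
Eᵢ/kT = 0, 1.5962, 3.8016.
Z = Σ gᵢe^(−Eᵢ/kT) = 2·e^(−0) + 6·e^(−1.5962) + 2·e^(−3.8016) = 2.0000 + 1.2160 + 0.044670 = 3.2607.
⟨E⟩ = 29.119 meV, ⟨E²⟩ = 2323.1 meV².
C_V/k_B = (⟨E²⟩ − ⟨E⟩²)/(kT)² = (2323.1 − 847.92)/2023.3 = 0.729.

0.729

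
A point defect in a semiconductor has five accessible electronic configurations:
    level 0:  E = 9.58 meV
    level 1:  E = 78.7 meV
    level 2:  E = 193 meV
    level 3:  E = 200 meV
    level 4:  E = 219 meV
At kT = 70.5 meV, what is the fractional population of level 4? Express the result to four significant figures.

0.03271

Eᵢ/kT = 0.135887, 1.11631, 2.73759, 2.83688, 3.10638.
Z = Σ e^(−Eᵢ/kT) = e^(−0.135887) + e^(−1.11631) + e^(−2.73759) + e^(−2.83688) + e^(−3.10638) = 0.872941 + 0.327486 + 0.0647261 + 0.0586082 + 0.0447627 = 1.36852.
P₄ = e^(−E₄/kT) / Z = 0.0447627/1.36852 = 0.03271.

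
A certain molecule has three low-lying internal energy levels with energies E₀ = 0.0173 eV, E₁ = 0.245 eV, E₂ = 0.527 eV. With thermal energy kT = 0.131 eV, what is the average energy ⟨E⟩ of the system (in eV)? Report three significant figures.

Eᵢ/kT = 0.13206, 1.8702, 4.0229.
Z = Σ e^(−Eᵢ/kT) = e^(−0.13206) + e^(−1.8702) + e^(−4.0229) = 0.87629 + 0.15409 + 0.017901 = 1.0483.
⟨E⟩ = Σ Eᵢ e^(−Eᵢ/kT) / Z = (0.0173·0.87629 + 0.245·0.15409 + 0.527·0.017901) / 1.0483 = 0.0595 eV.

0.0595 eV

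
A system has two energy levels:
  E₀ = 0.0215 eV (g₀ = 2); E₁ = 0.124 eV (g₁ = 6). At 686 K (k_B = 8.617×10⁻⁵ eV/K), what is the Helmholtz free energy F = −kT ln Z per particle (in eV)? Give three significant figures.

-0.0446 eV

k_BT = 8.617×10⁻⁵ × 686 K = 0.059113 eV.
Eᵢ/kT = 0.36371, 2.0977.
Z = Σ gᵢe^(−Eᵢ/kT) = 2·e^(−0.36371) + 6·e^(−2.0977) = 1.3902 + 0.73643 = 2.1266.
F = −kT ln Z = −0.059113 × ln(2.1266) = −0.059113 × 0.75452 = -0.0446 eV.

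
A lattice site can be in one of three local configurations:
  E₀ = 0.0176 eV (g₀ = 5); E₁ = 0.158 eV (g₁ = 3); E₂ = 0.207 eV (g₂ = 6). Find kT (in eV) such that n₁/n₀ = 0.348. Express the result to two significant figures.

0.26 eV

n₁/n₀ = (g₁/g₀) exp[−(E₁−E₀)/kT] = 0.348.
⇒ (E₁−E₀)/kT = ln((3/5)/0.348) = ln(1.724) = 0.5446.
kT = 0.1404 eV / 0.5446 = 0.26 eV.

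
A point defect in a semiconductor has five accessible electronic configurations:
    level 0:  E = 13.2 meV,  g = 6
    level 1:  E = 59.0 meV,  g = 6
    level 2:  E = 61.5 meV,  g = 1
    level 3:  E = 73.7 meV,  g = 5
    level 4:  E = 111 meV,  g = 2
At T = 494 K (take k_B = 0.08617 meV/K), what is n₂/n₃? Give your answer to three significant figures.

0.266

k_BT = 0.08617 × 494 K = 42.568 meV.
n₂/n₃ = (g₂/g₃) exp[−(E₂−E₃)/kT] = (1/5) × exp(−(-12.2 meV)/(42.568 meV)) = (1/5) × exp(0.28660) = 0.266.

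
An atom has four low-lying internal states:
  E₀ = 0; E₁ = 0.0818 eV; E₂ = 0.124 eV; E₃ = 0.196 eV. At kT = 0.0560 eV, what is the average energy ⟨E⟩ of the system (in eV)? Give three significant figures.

Eᵢ/kT = 0, 1.4607, 2.2143, 3.5000.
Z = Σ e^(−Eᵢ/kT) = e^(−0) + e^(−1.4607) + e^(−2.2143) + e^(−3.5000) = 1.0000 + 0.23207 + 0.10923 + 0.030197 = 1.3715.
⟨E⟩ = Σ Eᵢ e^(−Eᵢ/kT) / Z = (0·1.0000 + 0.0818·0.23207 + 0.124·0.10923 + 0.196·0.030197) / 1.3715 = 0.0280 eV.

0.0280 eV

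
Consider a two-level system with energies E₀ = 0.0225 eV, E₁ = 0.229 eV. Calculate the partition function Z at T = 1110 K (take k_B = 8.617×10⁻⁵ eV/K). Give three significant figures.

Z = 0.882

k_BT = 8.617×10⁻⁵ × 1110 K = 0.095649 eV.
Eᵢ/kT = 0.23524, 2.3942.
Z = Σ e^(−Eᵢ/kT) = e^(−0.23524) + e^(−2.3942) = 0.79038 + 0.091246 = 0.88163.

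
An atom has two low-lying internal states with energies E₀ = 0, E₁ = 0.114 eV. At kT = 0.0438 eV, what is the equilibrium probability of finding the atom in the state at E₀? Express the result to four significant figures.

0.9310

Eᵢ/kT = 0, 2.60274.
Z = Σ e^(−Eᵢ/kT) = e^(−0) + e^(−2.60274) = 1.00000 + 0.0740703 = 1.07407.
P₀ = e^(−E₀/kT) / Z = 1.00000/1.07407 = 0.9310.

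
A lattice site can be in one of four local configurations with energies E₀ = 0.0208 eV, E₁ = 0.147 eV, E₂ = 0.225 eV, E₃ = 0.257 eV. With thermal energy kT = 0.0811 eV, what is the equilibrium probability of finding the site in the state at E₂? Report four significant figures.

Eᵢ/kT = 0.256473, 1.81258, 2.77435, 3.16893.
Z = Σ e^(−Eᵢ/kT) = e^(−0.256473) + e^(−1.81258) + e^(−2.77435) + e^(−3.16893) = 0.773776 + 0.163232 + 0.0623900 + 0.0420486 = 1.04145.
P₂ = e^(−E₂/kT) / Z = 0.0623900/1.04145 = 0.05991.

0.05991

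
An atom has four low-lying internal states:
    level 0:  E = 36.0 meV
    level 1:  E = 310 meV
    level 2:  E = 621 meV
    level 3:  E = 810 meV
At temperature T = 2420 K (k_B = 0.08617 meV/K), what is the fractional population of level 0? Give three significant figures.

0.739

k_BT = 0.08617 × 2420 K = 208.53 meV.
Eᵢ/kT = 0.17264, 1.4866, 2.9780, 3.8843.
Z = Σ e^(−Eᵢ/kT) = e^(−0.17264) + e^(−1.4866) + e^(−2.9780) + e^(−3.8843) = 0.84144 + 0.22614 + 0.050895 + 0.020562 = 1.1390.
P₀ = e^(−E₀/kT) / Z = 0.84144/1.1390 = 0.739.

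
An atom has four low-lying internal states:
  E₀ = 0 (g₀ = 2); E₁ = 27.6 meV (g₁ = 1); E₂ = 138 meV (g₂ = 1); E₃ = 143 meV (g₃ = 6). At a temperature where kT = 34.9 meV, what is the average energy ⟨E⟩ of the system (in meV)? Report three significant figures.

Eᵢ/kT = 0, 0.79083, 3.9542, 4.0974.
Z = Σ gᵢe^(−Eᵢ/kT) = 2·e^(−0) + 1·e^(−0.79083) + 1·e^(−3.9542) + 6·e^(−4.0974) = 2.0000 + 0.45347 + 0.019174 + 0.099695 = 2.5723.
⟨E⟩ = Σ Eᵢ gᵢe^(−Eᵢ/kT) / Z = (0·2.0000 + 27.6·0.45347 + 138·0.019174 + 143·0.099695) / 2.5723 = 11.4 meV.

11.4 meV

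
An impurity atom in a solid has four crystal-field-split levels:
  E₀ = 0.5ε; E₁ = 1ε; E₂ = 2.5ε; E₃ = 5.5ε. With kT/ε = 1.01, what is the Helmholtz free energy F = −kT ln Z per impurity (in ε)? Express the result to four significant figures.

-0.06790 ε

Eᵢ/kT = 0.495050, 0.990099, 2.47525, 5.44554.
Z = Σ e^(−Eᵢ/kT) = e^(−0.495050) + e^(−0.990099) + e^(−2.47525) + e^(−5.44554) = 0.609540 + 0.371540 + 0.0841420 + 0.00431551 = 1.06954.
F = −kT ln Z = −1.01 × ln(1.06954) = −1.01 × 0.0672286 = -0.06790 ε.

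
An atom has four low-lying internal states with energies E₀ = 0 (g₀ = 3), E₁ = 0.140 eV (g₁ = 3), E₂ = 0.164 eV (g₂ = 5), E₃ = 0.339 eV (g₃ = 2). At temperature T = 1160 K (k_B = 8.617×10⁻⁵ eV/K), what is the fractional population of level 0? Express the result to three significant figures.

k_BT = 8.617×10⁻⁵ × 1160 K = 0.099957 eV.
Eᵢ/kT = 0, 1.4006, 1.6407, 3.3915.
Z = Σ gᵢe^(−Eᵢ/kT) = 3·e^(−0) + 3·e^(−1.4006) + 5·e^(−1.6407) + 2·e^(−3.3915) = 3.0000 + 0.73935 + 0.96922 + 0.067316 = 4.7759.
P₀ = g₀ e^(−E₀/kT) / Z = 3.0000/4.7759 = 0.628.

0.628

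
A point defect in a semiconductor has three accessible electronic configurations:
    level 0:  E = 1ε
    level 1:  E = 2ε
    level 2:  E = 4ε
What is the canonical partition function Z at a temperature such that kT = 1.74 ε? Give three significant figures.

Z = 0.980

Eᵢ/kT = 0.57471, 1.1494, 2.2989.
Z = Σ e^(−Eᵢ/kT) = e^(−0.57471) + e^(−1.1494) + e^(−2.2989) = 0.56287 + 0.31683 + 0.10037 = 0.98007.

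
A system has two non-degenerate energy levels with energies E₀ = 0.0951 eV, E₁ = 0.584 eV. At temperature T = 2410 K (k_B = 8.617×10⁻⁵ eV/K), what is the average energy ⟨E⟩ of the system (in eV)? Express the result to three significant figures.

0.138 eV

k_BT = 8.617×10⁻⁵ × 2410 K = 0.20767 eV.
Eᵢ/kT = 0.45794, 2.8122.
Z = Σ e^(−Eᵢ/kT) = e^(−0.45794) + e^(−2.8122) = 0.63259 + 0.060073 = 0.69266.
⟨E⟩ = Σ Eᵢ e^(−Eᵢ/kT) / Z = (0.0951·0.63259 + 0.584·0.060073) / 0.69266 = 0.138 eV.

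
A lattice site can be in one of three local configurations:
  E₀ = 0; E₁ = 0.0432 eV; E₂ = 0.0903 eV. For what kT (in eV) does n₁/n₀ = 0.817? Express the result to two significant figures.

n₁/n₀ = exp[−(E₁−E₀)/kT] = 0.817.
⇒ (E₁−E₀)/kT = ln(1/0.817) = ln(1.224) = 0.2021.
kT = 0.0432 eV / 0.2021 = 0.21 eV.

0.21 eV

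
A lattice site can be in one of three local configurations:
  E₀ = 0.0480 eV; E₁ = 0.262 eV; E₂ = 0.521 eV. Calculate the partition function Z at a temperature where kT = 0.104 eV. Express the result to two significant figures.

Z = 0.72

Eᵢ/kT = 0.4615, 2.519, 5.010.
Z = Σ e^(−Eᵢ/kT) = e^(−0.4615) + e^(−2.519) + e^(−5.010) = 0.6303 + 0.08054 + 0.006671 = 0.7175.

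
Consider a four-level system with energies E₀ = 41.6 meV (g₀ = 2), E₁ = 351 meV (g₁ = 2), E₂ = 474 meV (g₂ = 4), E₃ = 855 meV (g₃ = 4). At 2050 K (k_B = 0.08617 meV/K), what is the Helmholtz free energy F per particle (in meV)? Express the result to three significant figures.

-136 meV

k_BT = 0.08617 × 2050 K = 176.65 meV.
Eᵢ/kT = 0.23549, 1.9870, 2.6833, 4.8401.
Z = Σ gᵢe^(−Eᵢ/kT) = 2·e^(−0.23549) + 2·e^(−1.9870) + 4·e^(−2.6833) + 4·e^(−4.8401) = 1.5804 + 0.27421 + 0.27335 + 0.031625 = 2.1596.
F = −kT ln Z = −176.65 × ln(2.1596) = −176.65 × 0.76992 = -136 meV.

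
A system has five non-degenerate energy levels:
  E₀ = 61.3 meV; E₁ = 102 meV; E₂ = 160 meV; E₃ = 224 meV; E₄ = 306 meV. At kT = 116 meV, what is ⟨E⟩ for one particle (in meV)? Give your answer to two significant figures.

120 meV

Eᵢ/kT = 0.5284, 0.8793, 1.379, 1.931, 2.638.
Z = Σ e^(−Eᵢ/kT) = e^(−0.5284) + e^(−0.8793) + e^(−1.379) + e^(−1.931) + e^(−2.638) = 0.5895 + 0.4151 + 0.2518 + 0.1450 + 0.07150 = 1.473.
⟨E⟩ = Σ Eᵢ e^(−Eᵢ/kT) / Z = (61.3·0.5895 + 102·0.4151 + 160·0.2518 + 224·0.1450 + 306·0.07150) / 1.473 = 120 meV.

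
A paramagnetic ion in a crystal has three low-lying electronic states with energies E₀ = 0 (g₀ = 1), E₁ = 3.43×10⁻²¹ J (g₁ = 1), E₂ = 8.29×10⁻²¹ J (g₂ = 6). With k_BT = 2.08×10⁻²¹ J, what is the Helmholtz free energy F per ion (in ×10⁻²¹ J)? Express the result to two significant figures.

-0.55 ×10⁻²¹ J

Eᵢ/kT = 0, 1.649, 3.986.
Z = Σ gᵢe^(−Eᵢ/kT) = 1·e^(−0) + 1·e^(−1.649) + 6·e^(−3.986) = 1.000 + 0.1922 + 0.1114 = 1.304.
F = −kT ln Z = −2.08 × ln(1.304) = −2.08 × 0.2654 = -0.55 ×10⁻²¹ J.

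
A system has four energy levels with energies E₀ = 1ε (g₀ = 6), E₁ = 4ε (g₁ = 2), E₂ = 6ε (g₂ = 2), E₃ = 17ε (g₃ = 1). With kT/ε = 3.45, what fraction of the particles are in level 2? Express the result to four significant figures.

0.06416

Eᵢ/kT = 0.289855, 1.15942, 1.73913, 4.92754.
Z = Σ gᵢe^(−Eᵢ/kT) = 6·e^(−0.289855) + 2·e^(−1.15942) + 2·e^(−1.73913) + 1·e^(−4.92754) = 4.49023 + 0.627336 + 0.351346 + 0.00724430 = 5.47616.
P₂ = g₂ e^(−E₂/kT) / Z = 0.351346/5.47616 = 0.06416.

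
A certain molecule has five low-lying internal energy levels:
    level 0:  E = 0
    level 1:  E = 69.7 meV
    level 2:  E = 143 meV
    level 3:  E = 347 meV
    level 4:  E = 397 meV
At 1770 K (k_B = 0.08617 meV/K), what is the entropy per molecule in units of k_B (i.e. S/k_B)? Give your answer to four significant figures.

k_BT = 0.08617 × 1770 K = 152.521 meV.
Eᵢ/kT = 0, 0.456986, 0.937576, 2.27510, 2.60292.
Z = Σ e^(−Eᵢ/kT) = e^(−0) + e^(−0.456986) + e^(−0.937576) + e^(−2.27510) + e^(−2.60292) = 1.00000 + 0.633189 + 0.391576 + 0.102787 + 0.0740570 = 2.20161.
⟨E⟩ = Σ EᵢPᵢ = 75.0343 meV.
S/k_B = ln Z + ⟨E⟩/kT = ln(2.20161) + 75.0343/152.521 = 0.789189 + 0.491960 = 1.281.

1.281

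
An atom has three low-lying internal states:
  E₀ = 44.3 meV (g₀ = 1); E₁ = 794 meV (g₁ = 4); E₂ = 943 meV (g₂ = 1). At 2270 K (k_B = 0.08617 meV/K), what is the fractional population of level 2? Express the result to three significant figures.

k_BT = 0.08617 × 2270 K = 195.61 meV.
Eᵢ/kT = 0.22647, 4.0591, 4.8208.
Z = Σ gᵢe^(−Eᵢ/kT) = 1·e^(−0.22647) + 4·e^(−4.0591) + 1·e^(−4.8208) = 0.79734 + 0.069058 + 0.0080603 = 0.87446.
P₂ = g₂ e^(−E₂/kT) / Z = 0.0080603/0.87446 = 0.00922.

0.00922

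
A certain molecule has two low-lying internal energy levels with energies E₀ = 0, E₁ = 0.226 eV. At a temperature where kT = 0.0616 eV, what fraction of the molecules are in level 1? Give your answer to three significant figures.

Eᵢ/kT = 0, 3.6688.
Z = Σ e^(−Eᵢ/kT) = e^(−0) + e^(−3.6688) = 1.0000 + 0.025507 = 1.0255.
P₁ = e^(−E₁/kT) / Z = 0.025507/1.0255 = 0.0249.

0.0249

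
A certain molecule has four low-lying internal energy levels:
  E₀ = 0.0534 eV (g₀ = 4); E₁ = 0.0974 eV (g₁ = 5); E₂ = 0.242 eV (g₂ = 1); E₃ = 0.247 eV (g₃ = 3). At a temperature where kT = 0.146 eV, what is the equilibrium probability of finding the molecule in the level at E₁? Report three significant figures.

Eᵢ/kT = 0.36575, 0.66712, 1.6575, 1.6918.
Z = Σ gᵢe^(−Eᵢ/kT) = 4·e^(−0.36575) + 5·e^(−0.66712) + 1·e^(−1.6575) + 3·e^(−1.6918) = 2.7747 + 2.5659 + 0.19061 + 0.55256 = 6.0838.
P₁ = g₁ e^(−E₁/kT) / Z = 2.5659/6.0838 = 0.422.

0.422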